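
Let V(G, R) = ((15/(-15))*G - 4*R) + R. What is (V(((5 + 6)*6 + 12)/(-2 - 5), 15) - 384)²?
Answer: 8555625/49 ≈ 1.7460e+5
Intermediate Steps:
V(G, R) = -G - 3*R (V(G, R) = ((15*(-1/15))*G - 4*R) + R = (-G - 4*R) + R = -G - 3*R)
(V(((5 + 6)*6 + 12)/(-2 - 5), 15) - 384)² = ((-((5 + 6)*6 + 12)/(-2 - 5) - 3*15) - 384)² = ((-(11*6 + 12)/(-7) - 45) - 384)² = ((-(66 + 12)*(-1)/7 - 45) - 384)² = ((-78*(-1)/7 - 45) - 384)² = ((-1*(-78/7) - 45) - 384)² = ((78/7 - 45) - 384)² = (-237/7 - 384)² = (-2925/7)² = 8555625/49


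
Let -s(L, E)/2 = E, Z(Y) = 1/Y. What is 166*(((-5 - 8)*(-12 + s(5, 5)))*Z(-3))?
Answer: -47476/3 ≈ -15825.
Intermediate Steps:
s(L, E) = -2*E
166*(((-5 - 8)*(-12 + s(5, 5)))*Z(-3)) = 166*(((-5 - 8)*(-12 - 2*5))/(-3)) = 166*(-13*(-12 - 10)*(-1/3)) = 166*(-13*(-22)*(-1/3)) = 166*(286*(-1/3)) = 166*(-286/3) = -47476/3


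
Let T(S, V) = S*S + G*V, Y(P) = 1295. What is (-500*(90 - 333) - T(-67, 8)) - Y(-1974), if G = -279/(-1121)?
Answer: 129715404/1121 ≈ 1.1571e+5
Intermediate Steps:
G = 279/1121 (G = -279*(-1/1121) = 279/1121 ≈ 0.24888)
T(S, V) = S**2 + 279*V/1121 (T(S, V) = S*S + 279*V/1121 = S**2 + 279*V/1121)
(-500*(90 - 333) - T(-67, 8)) - Y(-1974) = (-500*(90 - 333) - ((-67)**2 + (279/1121)*8)) - 1*1295 = (-500*(-243) - (4489 + 2232/1121)) - 1295 = (121500 - 1*5034401/1121) - 1295 = (121500 - 5034401/1121) - 1295 = 131167099/1121 - 1295 = 129715404/1121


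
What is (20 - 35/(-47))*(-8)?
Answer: -7800/47 ≈ -165.96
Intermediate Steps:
(20 - 35/(-47))*(-8) = (20 - 35*(-1/47))*(-8) = (20 + 35/47)*(-8) = (975/47)*(-8) = -7800/47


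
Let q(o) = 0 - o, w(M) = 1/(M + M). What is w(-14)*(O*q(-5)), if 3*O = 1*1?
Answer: -5/84 ≈ -0.059524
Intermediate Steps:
w(M) = 1/(2*M)
q(o) = -o
O = ⅓ (O = (1*1)/3 = (⅓)*1 = ⅓ ≈ 0.33333)
w(-14)*(O*q(-5)) = ((½)/(-14))*((-1*(-5))/3) = ((½)*(-1/14))*((⅓)*5) = -1/28*5/3 = -5/84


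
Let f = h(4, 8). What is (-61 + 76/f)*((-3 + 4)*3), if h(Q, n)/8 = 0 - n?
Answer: -2985/16 ≈ -186.56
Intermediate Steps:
h(Q, n) = -8*n (h(Q, n) = 8*(0 - n) = 8*(-n) = -8*n)
f = -64 (f = -8*8 = -64)
(-61 + 76/f)*((-3 + 4)*3) = (-61 + 76/(-64))*((-3 + 4)*3) = (-61 + 76*(-1/64))*(1*3) = (-61 - 19/16)*3 = -995/16*3 = -2985/16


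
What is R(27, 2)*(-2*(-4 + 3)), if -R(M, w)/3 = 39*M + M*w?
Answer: -6642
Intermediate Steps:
R(M, w) = -117*M - 3*M*w (R(M, w) = -3*(39*M + M*w) = -117*M - 3*M*w)
R(27, 2)*(-2*(-4 + 3)) = (-3*27*(39 + 2))*(-2*(-4 + 3)) = (-3*27*41)*(-2*(-1)) = -3321*2 = -6642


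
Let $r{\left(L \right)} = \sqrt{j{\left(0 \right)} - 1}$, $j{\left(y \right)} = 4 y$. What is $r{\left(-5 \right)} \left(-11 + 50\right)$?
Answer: $39 i \approx 39.0 i$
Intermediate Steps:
$r{\left(L \right)} = i$ ($r{\left(L \right)} = \sqrt{4 \cdot 0 - 1} = \sqrt{0 - 1} = \sqrt{-1} = i$)
$r{\left(-5 \right)} \left(-11 + 50\right) = i \left(-11 + 50\right) = i 39 = 39 i$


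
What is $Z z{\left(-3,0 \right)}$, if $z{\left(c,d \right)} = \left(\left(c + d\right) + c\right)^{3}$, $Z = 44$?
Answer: $-9504$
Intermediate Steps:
$z{\left(c,d \right)} = \left(d + 2 c\right)^{3}$
$Z z{\left(-3,0 \right)} = 44 \left(0 + 2 \left(-3\right)\right)^{3} = 44 \left(0 - 6\right)^{3} = 44 \left(-6\right)^{3} = 44 \left(-216\right) = -9504$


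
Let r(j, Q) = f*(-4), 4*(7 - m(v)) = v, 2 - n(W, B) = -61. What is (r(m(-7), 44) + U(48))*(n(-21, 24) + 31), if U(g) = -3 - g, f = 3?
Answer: -5922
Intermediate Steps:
n(W, B) = 63 (n(W, B) = 2 - 1*(-61) = 2 + 61 = 63)
m(v) = 7 - v/4
r(j, Q) = -12 (r(j, Q) = 3*(-4) = -12)
(r(m(-7), 44) + U(48))*(n(-21, 24) + 31) = (-12 + (-3 - 1*48))*(63 + 31) = (-12 + (-3 - 48))*94 = (-12 - 51)*94 = -63*94 = -5922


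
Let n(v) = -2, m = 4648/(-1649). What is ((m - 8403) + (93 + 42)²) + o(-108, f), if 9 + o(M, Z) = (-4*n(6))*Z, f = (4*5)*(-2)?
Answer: 15649309/1649 ≈ 9490.2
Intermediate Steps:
m = -4648/1649 (m = 4648*(-1/1649) = -4648/1649 ≈ -2.8187)
f = -40 (f = 20*(-2) = -40)
o(M, Z) = -9 + 8*Z (o(M, Z) = -9 + (-4*(-2))*Z = -9 + 8*Z)
((m - 8403) + (93 + 42)²) + o(-108, f) = ((-4648/1649 - 8403) + (93 + 42)²) + (-9 + 8*(-40)) = (-13861195/1649 + 135²) + (-9 - 320) = (-13861195/1649 + 18225) - 329 = 16191830/1649 - 329 = 15649309/1649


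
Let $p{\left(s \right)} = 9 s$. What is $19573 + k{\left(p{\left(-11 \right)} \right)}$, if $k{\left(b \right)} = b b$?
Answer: $29374$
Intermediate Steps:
$k{\left(b \right)} = b^{2}$
$19573 + k{\left(p{\left(-11 \right)} \right)} = 19573 + \left(9 \left(-11\right)\right)^{2} = 19573 + \left(-99\right)^{2} = 19573 + 9801 = 29374$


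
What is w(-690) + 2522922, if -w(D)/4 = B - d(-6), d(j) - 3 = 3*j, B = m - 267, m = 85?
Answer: 2523590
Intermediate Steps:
B = -182 (B = 85 - 267 = -182)
d(j) = 3 + 3*j
w(D) = 668 (w(D) = -4*(-182 - (3 + 3*(-6))) = -4*(-182 - (3 - 18)) = -4*(-182 - 1*(-15)) = -4*(-182 + 15) = -4*(-167) = 668)
w(-690) + 2522922 = 668 + 2522922 = 2523590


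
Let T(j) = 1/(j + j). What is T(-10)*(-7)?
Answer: 7/20 ≈ 0.35000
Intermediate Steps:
T(j) = 1/(2*j)
T(-10)*(-7) = ((1/2)/(-10))*(-7) = ((1/2)*(-1/10))*(-7) = -1/20*(-7) = 7/20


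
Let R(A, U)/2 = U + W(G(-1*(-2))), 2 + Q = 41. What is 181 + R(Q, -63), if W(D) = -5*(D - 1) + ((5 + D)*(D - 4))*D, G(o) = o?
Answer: -11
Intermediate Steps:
Q = 39 (Q = -2 + 41 = 39)
W(D) = 5 - 5*D + D*(-4 + D)*(5 + D) (W(D) = -5*(-1 + D) + ((5 + D)*(-4 + D))*D = (5 - 5*D) + ((-4 + D)*(5 + D))*D = (5 - 5*D) + D*(-4 + D)*(5 + D) = 5 - 5*D + D*(-4 + D)*(5 + D))
R(A, U) = -66 + 2*U (R(A, U) = 2*(U + (5 + (-1*(-2))**2 + (-1*(-2))**3 - (-25)*(-2))) = 2*(U + (5 + 2**2 + 2**3 - 25*2)) = 2*(U + (5 + 4 + 8 - 50)) = 2*(U - 33) = 2*(-33 + U) = -66 + 2*U)
181 + R(Q, -63) = 181 + (-66 + 2*(-63)) = 181 + (-66 - 126) = 181 - 192 = -11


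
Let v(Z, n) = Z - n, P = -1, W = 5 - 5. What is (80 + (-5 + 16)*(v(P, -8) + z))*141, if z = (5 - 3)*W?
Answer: 22137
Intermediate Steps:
W = 0
z = 0 (z = (5 - 3)*0 = 2*0 = 0)
(80 + (-5 + 16)*(v(P, -8) + z))*141 = (80 + (-5 + 16)*((-1 - 1*(-8)) + 0))*141 = (80 + 11*((-1 + 8) + 0))*141 = (80 + 11*(7 + 0))*141 = (80 + 11*7)*141 = (80 + 77)*141 = 157*141 = 22137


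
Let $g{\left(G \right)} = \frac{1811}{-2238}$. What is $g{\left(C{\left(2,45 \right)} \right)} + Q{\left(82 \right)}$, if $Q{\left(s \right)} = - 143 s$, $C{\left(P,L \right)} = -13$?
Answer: $- \frac{26244599}{2238} \approx -11727.0$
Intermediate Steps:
$g{\left(G \right)} = - \frac{1811}{2238}$ ($g{\left(G \right)} = 1811 \left(- \frac{1}{2238}\right) = - \frac{1811}{2238}$)
$g{\left(C{\left(2,45 \right)} \right)} + Q{\left(82 \right)} = - \frac{1811}{2238} - 11726 = - \frac{26244599}{2238}$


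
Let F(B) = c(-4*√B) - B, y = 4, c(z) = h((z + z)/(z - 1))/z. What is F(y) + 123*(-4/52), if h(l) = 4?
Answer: -363/26 ≈ -13.962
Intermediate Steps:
c(z) = 4/z
F(B) = -B - 1/√B (F(B) = 4/((-4*√B)) - B = 4*(-1/(4*√B)) - B = -1/√B - B = -B - 1/√B)
F(y) + 123*(-4/52) = (-1*4 - 1/√4) + 123*(-4/52) = (-4 - 1*½) + 123*(-4*1/52) = (-4 - ½) + 123*(-1/13) = -9/2 - 123/13 = -363/26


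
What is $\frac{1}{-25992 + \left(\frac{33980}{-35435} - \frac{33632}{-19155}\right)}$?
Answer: $- \frac{135751485}{3528344425516} \approx -3.8475 \cdot 10^{-5}$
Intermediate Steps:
$\frac{1}{-25992 + \left(\frac{33980}{-35435} - \frac{33632}{-19155}\right)} = \frac{1}{-25992 + \left(33980 \left(- \frac{1}{35435}\right) - - \frac{33632}{19155}\right)} = \frac{1}{-25992 + \left(- \frac{6796}{7087} + \frac{33632}{19155}\right)} = \frac{1}{-25992 + \frac{108172604}{135751485}} = \frac{1}{- \frac{3528344425516}{135751485}} = - \frac{135751485}{3528344425516}$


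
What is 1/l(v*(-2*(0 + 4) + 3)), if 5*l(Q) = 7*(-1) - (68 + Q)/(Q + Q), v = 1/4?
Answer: 50/197 ≈ 0.25381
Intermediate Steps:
v = ¼ ≈ 0.25000
l(Q) = -7/5 - (68 + Q)/(10*Q) (l(Q) = (7*(-1) - (68 + Q)/(Q + Q))/5 = (-7 - (68 + Q)/(2*Q))/5 = -7/5 - (68 + Q)/(10*Q))
1/l(v*(-2*(0 + 4) + 3)) = 1/((-68 - 15*(-2*(0 + 4) + 3)/4)/(10*(((-2*(0 + 4) + 3)/4)))) = 1/((-68 - 15*(-2*4 + 3)/4)/(10*(((-2*4 + 3)/4)))) = 1/((-68 - 15*(-8 + 3)/4)/(10*(((-8 + 3)/4)))) = 1/((-68 - 15*(-5)/4)/(10*(((¼)*(-5))))) = 1/((-68 - 15*(-5/4))/(10*(-5/4))) = 1/((⅒)*(-⅘)*(-68 + 75/4)) = 1/((⅒)*(-⅘)*(-197/4)) = 1/(197/50) = 50/197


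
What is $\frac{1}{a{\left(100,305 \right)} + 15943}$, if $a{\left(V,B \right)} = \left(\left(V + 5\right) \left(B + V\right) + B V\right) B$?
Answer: $\frac{1}{22288568} \approx 4.4866 \cdot 10^{-8}$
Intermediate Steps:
$a{\left(V,B \right)} = B \left(B V + \left(5 + V\right) \left(B + V\right)\right)$ ($a{\left(V,B \right)} = \left(\left(5 + V\right) \left(B + V\right) + B V\right) B = \left(B V + \left(5 + V\right) \left(B + V\right)\right) B = B \left(B V + \left(5 + V\right) \left(B + V\right)\right)$)
$\frac{1}{a{\left(100,305 \right)} + 15943} = \frac{1}{305 \left(100^{2} + 5 \cdot 305 + 5 \cdot 100 + 2 \cdot 305 \cdot 100\right) + 15943} = \frac{1}{305 \left(10000 + 1525 + 500 + 61000\right) + 15943} = \frac{1}{305 \cdot 73025 + 15943} = \frac{1}{22272625 + 15943} = \frac{1}{22288568}$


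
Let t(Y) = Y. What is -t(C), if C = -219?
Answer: 219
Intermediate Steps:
-t(C) = -1*(-219) = 219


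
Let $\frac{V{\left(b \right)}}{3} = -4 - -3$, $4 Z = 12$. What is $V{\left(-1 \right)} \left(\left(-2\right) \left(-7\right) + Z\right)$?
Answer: $-51$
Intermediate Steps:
$Z = 3$ ($Z = \frac{1}{4} \cdot 12 = 3$)
$V{\left(b \right)} = -3$ ($V{\left(b \right)} = 3 \left(-4 - -3\right) = 3 \left(-4 + 3\right) = 3 \left(-1\right) = -3$)
$V{\left(-1 \right)} \left(\left(-2\right) \left(-7\right) + Z\right) = - 3 \left(\left(-2\right) \left(-7\right) + 3\right) = - 3 \left(14 + 3\right) = \left(-3\right) 17 = -51$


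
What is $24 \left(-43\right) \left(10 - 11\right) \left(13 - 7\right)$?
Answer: $6192$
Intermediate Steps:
$24 \left(-43\right) \left(10 - 11\right) \left(13 - 7\right) = - 1032 \left(\left(-1\right) 6\right) = \left(-1032\right) \left(-6\right) = 6192$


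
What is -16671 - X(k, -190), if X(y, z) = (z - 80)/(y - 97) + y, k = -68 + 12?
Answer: -282485/17 ≈ -16617.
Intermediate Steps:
k = -56
X(y, z) = y + (-80 + z)/(-97 + y) (X(y, z) = (-80 + z)/(-97 + y) + y = y + (-80 + z)/(-97 + y))
-16671 - X(k, -190) = -16671 - (-80 - 190 + (-56)**2 - 97*(-56))/(-97 - 56) = -16671 - (-80 - 190 + 3136 + 5432)/(-153) = -16671 - (-1)*8298/153 = -16671 - 1*(-922/17) = -16671 + 922/17 = -282485/17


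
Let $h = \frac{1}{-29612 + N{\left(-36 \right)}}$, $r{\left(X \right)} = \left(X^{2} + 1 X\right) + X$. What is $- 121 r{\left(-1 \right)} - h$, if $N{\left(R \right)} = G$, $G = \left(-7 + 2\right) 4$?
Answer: $\frac{3585473}{29632} \approx 121.0$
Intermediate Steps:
$G = -20$ ($G = \left(-5\right) 4 = -20$)
$N{\left(R \right)} = -20$
$r{\left(X \right)} = X^{2} + 2 X$ ($r{\left(X \right)} = \left(X^{2} + X\right) + X = \left(X + X^{2}\right) + X = X^{2} + 2 X$)
$h = - \frac{1}{29632}$ ($h = \frac{1}{-29612 - 20} = \frac{1}{-29632} = - \frac{1}{29632} \approx -3.3747 \cdot 10^{-5}$)
$- 121 r{\left(-1 \right)} - h = - 121 \left(- (2 - 1)\right) - - \frac{1}{29632} = - 121 \left(\left(-1\right) 1\right) + \frac{1}{29632} = \left(-121\right) \left(-1\right) + \frac{1}{29632} = 121 + \frac{1}{29632} = \frac{3585473}{29632}$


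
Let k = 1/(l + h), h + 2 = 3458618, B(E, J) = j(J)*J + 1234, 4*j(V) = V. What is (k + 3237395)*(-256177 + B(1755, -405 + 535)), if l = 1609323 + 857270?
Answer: -4809333347388219208/5925209 ≈ -8.1167e+11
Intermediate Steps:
j(V) = V/4
l = 2466593
B(E, J) = 1234 + J²/4 (B(E, J) = (J/4)*J + 1234 = J²/4 + 1234 = 1234 + J²/4)
h = 3458616 (h = -2 + 3458618 = 3458616)
k = 1/5925209 (k = 1/(2466593 + 3458616) = 1/5925209 ≈ 1.6877e-7)
(k + 3237395)*(-256177 + B(1755, -405 + 535)) = (1/5925209 + 3237395)*(-256177 + (1234 + (-405 + 535)²/4)) = 19182241990556*(-256177 + (1234 + (¼)*130²))/5925209 = 19182241990556*(-256177 + (1234 + (¼)*16900))/5925209 = 19182241990556*(-256177 + (1234 + 4225))/5925209 = 19182241990556*(-256177 + 5459)/5925209 = (19182241990556/5925209)*(-250718) = -4809333347388219208/5925209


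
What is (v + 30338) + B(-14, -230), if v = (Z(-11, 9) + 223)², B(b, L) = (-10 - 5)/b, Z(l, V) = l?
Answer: 1053963/14 ≈ 75283.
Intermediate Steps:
B(b, L) = -15/b
v = 44944 (v = (-11 + 223)² = 212² = 44944)
(v + 30338) + B(-14, -230) = (44944 + 30338) - 15/(-14) = 75282 - 15*(-1/14) = 75282 + 15/14 = 1053963/14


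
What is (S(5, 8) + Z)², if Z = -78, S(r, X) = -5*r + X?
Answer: 9025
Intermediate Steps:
S(r, X) = X - 5*r
(S(5, 8) + Z)² = ((8 - 5*5) - 78)² = ((8 - 25) - 78)² = (-17 - 78)² = (-95)² = 9025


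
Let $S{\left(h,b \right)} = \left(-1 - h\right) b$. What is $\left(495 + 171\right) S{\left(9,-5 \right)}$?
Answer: $33300$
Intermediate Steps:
$S{\left(h,b \right)} = b \left(-1 - h\right)$
$\left(495 + 171\right) S{\left(9,-5 \right)} = \left(495 + 171\right) \left(\left(-1\right) \left(-5\right) \left(1 + 9\right)\right) = 666 \left(\left(-1\right) \left(-5\right) 10\right) = 666 \cdot 50 = 33300$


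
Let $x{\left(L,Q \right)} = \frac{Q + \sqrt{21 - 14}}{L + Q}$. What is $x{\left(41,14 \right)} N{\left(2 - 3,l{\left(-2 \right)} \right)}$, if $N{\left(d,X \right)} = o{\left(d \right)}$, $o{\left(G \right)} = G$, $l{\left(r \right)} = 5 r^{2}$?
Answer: $- \frac{14}{55} - \frac{\sqrt{7}}{55} \approx -0.30265$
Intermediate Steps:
$N{\left(d,X \right)} = d$
$x{\left(L,Q \right)} = \frac{Q + \sqrt{7}}{L + Q}$
$x{\left(41,14 \right)} N{\left(2 - 3,l{\left(-2 \right)} \right)} = \frac{14 + \sqrt{7}}{41 + 14} \left(2 - 3\right) = \frac{14 + \sqrt{7}}{55} \left(-1\right) = \left(\frac{14}{55} + \frac{\sqrt{7}}{55}\right) \left(-1\right) = - \frac{14}{55} - \frac{\sqrt{7}}{55}$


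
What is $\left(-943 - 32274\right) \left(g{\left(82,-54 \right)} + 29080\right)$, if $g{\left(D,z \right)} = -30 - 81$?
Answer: $-962263273$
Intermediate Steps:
$g{\left(D,z \right)} = -111$
$\left(-943 - 32274\right) \left(g{\left(82,-54 \right)} + 29080\right) = \left(-943 - 32274\right) \left(-111 + 29080\right) = \left(-33217\right) 28969 = -962263273$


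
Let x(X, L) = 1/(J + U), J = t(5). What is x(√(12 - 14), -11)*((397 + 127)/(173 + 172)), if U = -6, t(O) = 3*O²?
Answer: 524/23805 ≈ 0.022012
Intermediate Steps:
J = 75 (J = 3*5² = 3*25 = 75)
x(X, L) = 1/69 (x(X, L) = 1/(75 - 6) = 1/69)
x(√(12 - 14), -11)*((397 + 127)/(173 + 172)) = ((397 + 127)/(173 + 172))/69 = (524/345)/69 = (524*(1/345))/69 = (1/69)*(524/345) = 524/23805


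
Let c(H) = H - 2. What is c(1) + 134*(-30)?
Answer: -4021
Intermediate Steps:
c(H) = -2 + H
c(1) + 134*(-30) = (-2 + 1) + 134*(-30) = -1 - 4020 = -4021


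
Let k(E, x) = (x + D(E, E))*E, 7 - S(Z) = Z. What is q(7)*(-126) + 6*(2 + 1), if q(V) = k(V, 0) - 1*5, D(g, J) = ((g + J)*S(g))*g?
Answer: 648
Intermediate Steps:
S(Z) = 7 - Z
D(g, J) = g*(7 - g)*(J + g) (D(g, J) = ((g + J)*(7 - g))*g = ((J + g)*(7 - g))*g = ((7 - g)*(J + g))*g = g*(7 - g)*(J + g))
k(E, x) = E*(x - 2*E²*(-7 + E)) (k(E, x) = (x - E*(-7 + E)*(E + E))*E = (x - E*(-7 + E)*2*E)*E = (x - 2*E²*(-7 + E))*E = E*(x - 2*E²*(-7 + E)))
q(V) = -5 - 2*V³*(-7 + V) (q(V) = -V*(-1*0 + 2*V²*(-7 + V)) - 1*5 = -V*(0 + 2*V²*(-7 + V)) - 5 = -V*2*V²*(-7 + V) - 5 = -2*V³*(-7 + V) - 5 = -5 - 2*V³*(-7 + V))
q(7)*(-126) + 6*(2 + 1) = (-5 + 2*7³*(7 - 1*7))*(-126) + 6*(2 + 1) = (-5 + 2*343*(7 - 7))*(-126) + 6*3 = (-5 + 2*343*0)*(-126) + 18 = (-5 + 0)*(-126) + 18 = -5*(-126) + 18 = 630 + 18 = 648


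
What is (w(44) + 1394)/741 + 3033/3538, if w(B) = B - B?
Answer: 7179425/2621658 ≈ 2.7385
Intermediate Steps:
w(B) = 0
(w(44) + 1394)/741 + 3033/3538 = (0 + 1394)/741 + 3033/3538 = 1394*(1/741) + 3033*(1/3538) = 1394/741 + 3033/3538 = 7179425/2621658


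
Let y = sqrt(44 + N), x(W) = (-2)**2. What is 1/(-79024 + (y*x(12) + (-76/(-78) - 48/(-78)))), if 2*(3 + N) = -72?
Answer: -60096543/4748973615098 - 1521*sqrt(5)/2374486807549 ≈ -1.2656e-5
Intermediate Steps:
N = -39 (N = -3 + (1/2)*(-72) = -3 - 36 = -39)
x(W) = 4
y = sqrt(5) (y = sqrt(44 - 39) = sqrt(5) ≈ 2.2361)
1/(-79024 + (y*x(12) + (-76/(-78) - 48/(-78)))) = 1/(-79024 + (sqrt(5)*4 + (-76/(-78) - 48/(-78)))) = 1/(-79024 + (4*sqrt(5) + (-76*(-1/78) - 48*(-1/78)))) = 1/(-79024 + (4*sqrt(5) + (38/39 + 8/13))) = 1/(-79024 + (4*sqrt(5) + 62/39)) = 1/(-79024 + (62/39 + 4*sqrt(5))) = 1/(-3081874/39 + 4*sqrt(5))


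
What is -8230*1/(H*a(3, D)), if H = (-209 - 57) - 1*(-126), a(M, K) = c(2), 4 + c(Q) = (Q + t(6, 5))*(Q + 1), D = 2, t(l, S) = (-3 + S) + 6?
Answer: 823/364 ≈ 2.2610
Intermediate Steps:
t(l, S) = 3 + S
c(Q) = -4 + (1 + Q)*(8 + Q) (c(Q) = -4 + (Q + (3 + 5))*(Q + 1) = -4 + (Q + 8)*(1 + Q) = -4 + (8 + Q)*(1 + Q) = -4 + (1 + Q)*(8 + Q))
a(M, K) = 26 (a(M, K) = 4 + 2² + 9*2 = 4 + 4 + 18 = 26)
H = -140 (H = -266 + 126 = -140)
-8230*1/(H*a(3, D)) = -8230/((-140*26)) = -8230/(-3640) = -8230*(-1/3640) = 823/364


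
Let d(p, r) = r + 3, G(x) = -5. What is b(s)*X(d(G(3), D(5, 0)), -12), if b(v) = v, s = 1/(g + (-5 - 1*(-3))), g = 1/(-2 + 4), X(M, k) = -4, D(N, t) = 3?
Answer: 8/3 ≈ 2.6667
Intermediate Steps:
d(p, r) = 3 + r
g = 1/2 ≈ 0.50000
s = -2/3 (s = 1/(1/2 + (-5 - 1*(-3))) = 1/(1/2 + (-5 + 3)) = 1/(1/2 - 2) = 1/(-3/2) = -2/3 ≈ -0.66667)
b(s)*X(d(G(3), D(5, 0)), -12) = -2/3*(-4) = 8/3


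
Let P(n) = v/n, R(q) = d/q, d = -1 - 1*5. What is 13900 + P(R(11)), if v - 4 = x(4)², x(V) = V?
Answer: 41590/3 ≈ 13863.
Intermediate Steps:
v = 20 (v = 4 + 4² = 4 + 16 = 20)
d = -6 (d = -1 - 5 = -6)
R(q) = -6/q
P(n) = 20/n
13900 + P(R(11)) = 13900 + 20/((-6/11)) = 13900 + 20/((-6*1/11)) = 13900 + 20/(-6/11) = 13900 + 20*(-11/6) = 13900 - 110/3 = 41590/3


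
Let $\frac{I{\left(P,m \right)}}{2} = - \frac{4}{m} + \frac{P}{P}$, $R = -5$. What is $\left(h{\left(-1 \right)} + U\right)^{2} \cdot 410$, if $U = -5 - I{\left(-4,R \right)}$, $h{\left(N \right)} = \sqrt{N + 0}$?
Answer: $\frac{149568}{5} - 7052 i \approx 29914.0 - 7052.0 i$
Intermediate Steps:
$h{\left(N \right)} = \sqrt{N}$
$I{\left(P,m \right)} = 2 - \frac{8}{m}$ ($I{\left(P,m \right)} = 2 \left(- \frac{4}{m} + \frac{P}{P}\right) = 2 \left(- \frac{4}{m} + 1\right) = 2 \left(1 - \frac{4}{m}\right) = 2 - \frac{8}{m}$)
$U = - \frac{43}{5}$ ($U = -5 - \left(2 - \frac{8}{-5}\right) = -5 - \left(2 - - \frac{8}{5}\right) = -5 - \left(2 + \frac{8}{5}\right) = -5 - \frac{18}{5} = - \frac{43}{5} \approx -8.6$)
$\left(h{\left(-1 \right)} + U\right)^{2} \cdot 410 = \left(\sqrt{-1} - \frac{43}{5}\right)^{2} \cdot 410 = \left(i - \frac{43}{5}\right)^{2} \cdot 410 = \left(- \frac{43}{5} + i\right)^{2} \cdot 410 = 410 \left(- \frac{43}{5} + i\right)^{2}$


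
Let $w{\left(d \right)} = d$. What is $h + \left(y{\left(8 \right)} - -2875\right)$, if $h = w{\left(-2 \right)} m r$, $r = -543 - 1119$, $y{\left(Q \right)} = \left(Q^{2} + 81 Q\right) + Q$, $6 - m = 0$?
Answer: $23539$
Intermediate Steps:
$m = 6$ ($m = 6 - 0 = 6 + 0 = 6$)
$y{\left(Q \right)} = Q^{2} + 82 Q$
$r = -1662$ ($r = -543 - 1119 = -1662$)
$h = 19944$ ($h = \left(-2\right) 6 \left(-1662\right) = \left(-12\right) \left(-1662\right) = 19944$)
$h + \left(y{\left(8 \right)} - -2875\right) = 19944 + \left(8 \left(82 + 8\right) - -2875\right) = 19944 + \left(8 \cdot 90 + 2875\right) = 19944 + \left(720 + 2875\right) = 19944 + 3595 = 23539$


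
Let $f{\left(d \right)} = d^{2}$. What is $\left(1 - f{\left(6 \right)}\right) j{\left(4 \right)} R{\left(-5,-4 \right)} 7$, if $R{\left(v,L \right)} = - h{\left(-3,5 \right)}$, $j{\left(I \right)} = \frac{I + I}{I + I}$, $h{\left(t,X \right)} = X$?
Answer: $1225$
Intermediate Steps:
$j{\left(I \right)} = 1$ ($j{\left(I \right)} = \frac{2 I}{2 I} = 2 I \frac{1}{2 I} = 1$)
$R{\left(v,L \right)} = -5$ ($R{\left(v,L \right)} = \left(-1\right) 5 = -5$)
$\left(1 - f{\left(6 \right)}\right) j{\left(4 \right)} R{\left(-5,-4 \right)} 7 = \left(1 - 6^{2}\right) 1 \left(-5\right) 7 = \left(1 - 36\right) 1 \left(-5\right) 7 = \left(-35\right) 1 \left(-5\right) 7 = \left(-35\right) \left(-5\right) 7 = 175 \cdot 7 = 1225$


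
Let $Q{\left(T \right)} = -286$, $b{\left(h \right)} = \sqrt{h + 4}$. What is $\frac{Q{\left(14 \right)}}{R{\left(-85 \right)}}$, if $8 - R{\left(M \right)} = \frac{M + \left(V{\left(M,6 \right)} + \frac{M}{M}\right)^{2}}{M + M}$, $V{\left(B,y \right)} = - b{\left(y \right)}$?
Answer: $- \frac{1202410}{31803} - \frac{1870 \sqrt{10}}{31803} \approx -37.994$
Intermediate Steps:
$b{\left(h \right)} = \sqrt{4 + h}$
$V{\left(B,y \right)} = - \sqrt{4 + y}$
$R{\left(M \right)} = 8 - \frac{M + \left(1 - \sqrt{10}\right)^{2}}{2 M}$ ($R{\left(M \right)} = 8 - \frac{M + \left(- \sqrt{4 + 6} + \frac{M}{M}\right)^{2}}{M + M} = 8 - \frac{M + \left(- \sqrt{10} + 1\right)^{2}}{2 M} = 8 - \left(M + \left(1 - \sqrt{10}\right)^{2}\right) \frac{1}{2 M} = 8 - \frac{M + \left(1 - \sqrt{10}\right)^{2}}{2 M}$)
$\frac{Q{\left(14 \right)}}{R{\left(-85 \right)}} = - \frac{286}{\frac{1}{2} \frac{1}{-85} \left(- \left(1 - \sqrt{10}\right)^{2} + 15 \left(-85\right)\right)} = - \frac{286}{\frac{1}{2} \left(- \frac{1}{85}\right) \left(- \left(1 - \sqrt{10}\right)^{2} - 1275\right)} = - \frac{286}{\frac{1}{2} \left(- \frac{1}{85}\right) \left(-1275 - \left(1 - \sqrt{10}\right)^{2}\right)} = - \frac{286}{\frac{15}{2} + \frac{\left(1 - \sqrt{10}\right)^{2}}{170}}$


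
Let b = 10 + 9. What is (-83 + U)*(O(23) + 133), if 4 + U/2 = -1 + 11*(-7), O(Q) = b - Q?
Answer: -31863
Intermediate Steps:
b = 19
O(Q) = 19 - Q
U = -164 (U = -8 + 2*(-1 + 11*(-7)) = -8 + 2*(-1 - 77) = -8 + 2*(-78) = -8 - 156 = -164)
(-83 + U)*(O(23) + 133) = (-83 - 164)*((19 - 1*23) + 133) = -247*((19 - 23) + 133) = -247*(-4 + 133) = -247*129 = -31863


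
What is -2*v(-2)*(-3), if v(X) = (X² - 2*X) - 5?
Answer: 18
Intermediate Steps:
v(X) = -5 + X² - 2*X
-2*v(-2)*(-3) = -2*(-5 + (-2)² - 2*(-2))*(-3) = -2*(-5 + 4 + 4)*(-3) = -2*3*(-3) = -6*(-3) = 18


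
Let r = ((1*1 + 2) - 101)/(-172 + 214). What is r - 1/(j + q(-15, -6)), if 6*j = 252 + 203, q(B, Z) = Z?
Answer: -2951/1257 ≈ -2.3477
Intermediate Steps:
j = 455/6 (j = (252 + 203)/6 = (⅙)*455 = 455/6 ≈ 75.833)
r = -7/3 (r = ((1 + 2) - 101)/42 = (3 - 101)*(1/42) = -98*1/42 = -7/3 ≈ -2.3333)
r - 1/(j + q(-15, -6)) = -7/3 - 1/(455/6 - 6) = -7/3 - 1/419/6 = -7/3 - 1*6/419 = -7/3 - 6/419 = -2951/1257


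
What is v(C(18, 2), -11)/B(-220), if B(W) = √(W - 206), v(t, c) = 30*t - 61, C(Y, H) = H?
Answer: I*√426/426 ≈ 0.04845*I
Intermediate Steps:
v(t, c) = -61 + 30*t
B(W) = √(-206 + W)
v(C(18, 2), -11)/B(-220) = (-61 + 30*2)/(√(-206 - 220)) = (-61 + 60)/(√(-426)) = -1/(I*√426) = -(-1)*I*√426/426 = I*√426/426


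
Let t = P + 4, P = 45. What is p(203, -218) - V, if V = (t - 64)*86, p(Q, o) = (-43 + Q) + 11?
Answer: 1461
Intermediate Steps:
t = 49 (t = 45 + 4 = 49)
p(Q, o) = -32 + Q
V = -1290 (V = (49 - 64)*86 = -15*86 = -1290)
p(203, -218) - V = (-32 + 203) - 1*(-1290) = 171 + 1290 = 1461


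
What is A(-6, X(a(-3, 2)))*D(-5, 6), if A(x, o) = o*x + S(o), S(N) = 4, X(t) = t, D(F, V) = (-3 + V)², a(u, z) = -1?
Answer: 90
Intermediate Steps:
A(x, o) = 4 + o*x (A(x, o) = o*x + 4 = 4 + o*x)
A(-6, X(a(-3, 2)))*D(-5, 6) = (4 - 1*(-6))*(-3 + 6)² = (4 + 6)*3² = 10*9 = 90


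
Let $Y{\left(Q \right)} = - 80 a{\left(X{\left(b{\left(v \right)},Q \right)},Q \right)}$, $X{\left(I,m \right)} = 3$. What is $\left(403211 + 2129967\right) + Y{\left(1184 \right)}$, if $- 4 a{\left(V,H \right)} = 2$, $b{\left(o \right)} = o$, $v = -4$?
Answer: $2533218$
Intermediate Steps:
$a{\left(V,H \right)} = - \frac{1}{2}$ ($a{\left(V,H \right)} = \left(- \frac{1}{4}\right) 2 = - \frac{1}{2}$)
$Y{\left(Q \right)} = 40$ ($Y{\left(Q \right)} = \left(-80\right) \left(- \frac{1}{2}\right) = 40$)
$\left(403211 + 2129967\right) + Y{\left(1184 \right)} = \left(403211 + 2129967\right) + 40 = 2533178 + 40 = 2533218$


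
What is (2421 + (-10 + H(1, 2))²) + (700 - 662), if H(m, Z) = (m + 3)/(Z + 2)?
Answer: 2540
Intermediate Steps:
H(m, Z) = (3 + m)/(2 + Z)
(2421 + (-10 + H(1, 2))²) + (700 - 662) = (2421 + (-10 + (3 + 1)/(2 + 2))²) + (700 - 662) = (2421 + (-10 + 4/4)²) + 38 = (2421 + (-10 + (¼)*4)²) + 38 = (2421 + (-10 + 1)²) + 38 = (2421 + (-9)²) + 38 = (2421 + 81) + 38 = 2502 + 38 = 2540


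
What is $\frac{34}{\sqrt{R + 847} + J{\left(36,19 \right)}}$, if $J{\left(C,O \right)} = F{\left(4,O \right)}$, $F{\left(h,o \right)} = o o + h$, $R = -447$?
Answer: $\frac{34}{385} \approx 0.088312$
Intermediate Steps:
$F{\left(h,o \right)} = h + o^{2}$ ($F{\left(h,o \right)} = o^{2} + h = h + o^{2}$)
$J{\left(C,O \right)} = 4 + O^{2}$
$\frac{34}{\sqrt{R + 847} + J{\left(36,19 \right)}} = \frac{34}{\sqrt{-447 + 847} + \left(4 + 19^{2}\right)} = \frac{34}{\sqrt{400} + \left(4 + 361\right)} = \frac{34}{20 + 365} = \frac{34}{385}$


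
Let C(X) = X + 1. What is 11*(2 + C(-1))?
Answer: 22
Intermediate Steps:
C(X) = 1 + X
11*(2 + C(-1)) = 11*(2 + (1 - 1)) = 11*(2 + 0) = 11*2 = 22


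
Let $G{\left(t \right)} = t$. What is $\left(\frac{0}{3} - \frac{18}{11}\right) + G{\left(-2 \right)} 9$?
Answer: $- \frac{216}{11} \approx -19.636$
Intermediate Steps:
$\left(\frac{0}{3} - \frac{18}{11}\right) + G{\left(-2 \right)} 9 = \left(\frac{0}{3} - \frac{18}{11}\right) - 18 = \left(0 \cdot \frac{1}{3} - \frac{18}{11}\right) - 18 = \left(0 - \frac{18}{11}\right) - 18 = - \frac{18}{11} - 18 = - \frac{216}{11}$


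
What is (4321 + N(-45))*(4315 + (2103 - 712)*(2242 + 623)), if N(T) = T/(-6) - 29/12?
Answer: 103554235445/6 ≈ 1.7259e+10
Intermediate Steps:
N(T) = -29/12 - T/6 (N(T) = T*(-⅙) - 29*1/12 = -T/6 - 29/12 = -29/12 - T/6)
(4321 + N(-45))*(4315 + (2103 - 712)*(2242 + 623)) = (4321 + (-29/12 - ⅙*(-45)))*(4315 + (2103 - 712)*(2242 + 623)) = (4321 + (-29/12 + 15/2))*(4315 + 1391*2865) = (4321 + 61/12)*(4315 + 3985215) = (51913/12)*3989530 = 103554235445/6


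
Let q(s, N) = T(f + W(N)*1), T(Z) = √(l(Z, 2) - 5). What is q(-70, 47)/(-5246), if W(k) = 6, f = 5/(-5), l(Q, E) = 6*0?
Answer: -I*√5/5246 ≈ -0.00042624*I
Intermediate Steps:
l(Q, E) = 0
f = -1 (f = 5*(-⅕) = -1)
T(Z) = I*√5 (T(Z) = √(0 - 5) = √(-5) = I*√5)
q(s, N) = I*√5
q(-70, 47)/(-5246) = (I*√5)/(-5246) = (I*√5)*(-1/5246) = -I*√5/5246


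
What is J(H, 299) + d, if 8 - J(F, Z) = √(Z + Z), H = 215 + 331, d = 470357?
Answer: 470365 - √598 ≈ 4.7034e+5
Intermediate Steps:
H = 546
J(F, Z) = 8 - √2*√Z (J(F, Z) = 8 - √(Z + Z) = 8 - √(2*Z) = 8 - √2*√Z)
J(H, 299) + d = (8 - √2*√299) + 470357 = (8 - √598) + 470357 = 470365 - √598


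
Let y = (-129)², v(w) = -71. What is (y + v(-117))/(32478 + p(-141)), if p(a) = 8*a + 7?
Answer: 16570/31357 ≈ 0.52843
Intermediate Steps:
p(a) = 7 + 8*a
y = 16641
(y + v(-117))/(32478 + p(-141)) = (16641 - 71)/(32478 + (7 + 8*(-141))) = 16570/(32478 + (7 - 1128)) = 16570/(32478 - 1121) = 16570/31357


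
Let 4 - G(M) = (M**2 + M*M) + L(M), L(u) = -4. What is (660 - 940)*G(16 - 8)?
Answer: 33600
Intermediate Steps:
G(M) = 8 - 2*M**2 (G(M) = 4 - ((M**2 + M*M) - 4) = 4 - ((M**2 + M**2) - 4) = 4 - (2*M**2 - 4) = 4 - (-4 + 2*M**2) = 4 + (4 - 2*M**2) = 8 - 2*M**2)
(660 - 940)*G(16 - 8) = (660 - 940)*(8 - 2*(16 - 8)**2) = -280*(8 - 2*8**2) = -280*(8 - 2*64) = -280*(8 - 128) = -280*(-120) = 33600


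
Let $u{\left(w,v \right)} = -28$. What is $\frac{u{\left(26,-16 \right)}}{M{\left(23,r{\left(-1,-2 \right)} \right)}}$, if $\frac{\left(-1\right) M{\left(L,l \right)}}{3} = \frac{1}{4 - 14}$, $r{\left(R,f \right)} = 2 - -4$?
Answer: $- \frac{280}{3} \approx -93.333$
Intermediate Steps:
$r{\left(R,f \right)} = 6$ ($r{\left(R,f \right)} = 2 + 4 = 6$)
$M{\left(L,l \right)} = \frac{3}{10}$ ($M{\left(L,l \right)} = - \frac{3}{4 - 14} = - \frac{3}{-10} = \left(-3\right) \left(- \frac{1}{10}\right) = \frac{3}{10}$)
$\frac{u{\left(26,-16 \right)}}{M{\left(23,r{\left(-1,-2 \right)} \right)}} = - \frac{28}{\frac{3}{10}} = \left(-28\right) \frac{10}{3} = - \frac{280}{3}$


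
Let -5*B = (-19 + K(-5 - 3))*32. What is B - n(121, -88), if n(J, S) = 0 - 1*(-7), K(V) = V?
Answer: 829/5 ≈ 165.80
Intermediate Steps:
n(J, S) = 7 (n(J, S) = 0 + 7 = 7)
B = 864/5 (B = -(-19 + (-5 - 3))*32/5 = -(-19 - 8)*32/5 = -(-27)*32/5 = -1/5*(-864) = 864/5 ≈ 172.80)
B - n(121, -88) = 864/5 - 1*7 = 864/5 - 7 = 829/5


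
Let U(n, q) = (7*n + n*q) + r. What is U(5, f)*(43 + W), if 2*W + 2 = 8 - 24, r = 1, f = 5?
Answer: 2074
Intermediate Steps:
U(n, q) = 1 + 7*n + n*q (U(n, q) = (7*n + n*q) + 1 = 1 + 7*n + n*q)
W = -9 (W = -1 + (8 - 24)/2 = -1 + (½)*(-16) = -1 - 8 = -9)
U(5, f)*(43 + W) = (1 + 7*5 + 5*5)*(43 - 9) = (1 + 35 + 25)*34 = 61*34 = 2074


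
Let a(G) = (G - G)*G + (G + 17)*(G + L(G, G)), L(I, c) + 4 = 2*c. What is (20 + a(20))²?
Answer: 4376464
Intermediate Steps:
L(I, c) = -4 + 2*c
a(G) = (-4 + 3*G)*(17 + G) (a(G) = (G - G)*G + (G + 17)*(G + (-4 + 2*G)) = 0*G + (17 + G)*(-4 + 3*G) = 0 + (-4 + 3*G)*(17 + G) = (-4 + 3*G)*(17 + G))
(20 + a(20))² = (20 + (-68 + 3*20² + 47*20))² = (20 + (-68 + 3*400 + 940))² = (20 + (-68 + 1200 + 940))² = (20 + 2072)² = 2092² = 4376464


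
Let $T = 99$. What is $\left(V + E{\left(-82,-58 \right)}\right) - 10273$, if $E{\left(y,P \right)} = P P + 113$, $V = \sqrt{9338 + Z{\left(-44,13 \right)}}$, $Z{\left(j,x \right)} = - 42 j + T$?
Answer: $-6796 + \sqrt{11285} \approx -6689.8$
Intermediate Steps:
$Z{\left(j,x \right)} = 99 - 42 j$ ($Z{\left(j,x \right)} = - 42 j + 99 = 99 - 42 j$)
$V = \sqrt{11285}$ ($V = \sqrt{9338 + \left(99 - -1848\right)} = \sqrt{9338 + \left(99 + 1848\right)} = \sqrt{9338 + 1947} = \sqrt{11285} \approx 106.23$)
$E{\left(y,P \right)} = 113 + P^{2}$ ($E{\left(y,P \right)} = P^{2} + 113 = 113 + P^{2}$)
$\left(V + E{\left(-82,-58 \right)}\right) - 10273 = \left(\sqrt{11285} + \left(113 + \left(-58\right)^{2}\right)\right) - 10273 = \left(\sqrt{11285} + \left(113 + 3364\right)\right) - 10273 = \left(\sqrt{11285} + 3477\right) - 10273 = \left(3477 + \sqrt{11285}\right) - 10273 = -6796 + \sqrt{11285}$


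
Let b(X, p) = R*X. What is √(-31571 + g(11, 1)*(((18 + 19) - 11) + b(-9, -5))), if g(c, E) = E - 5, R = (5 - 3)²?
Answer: I*√31531 ≈ 177.57*I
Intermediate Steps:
R = 4 (R = 2² = 4)
g(c, E) = -5 + E
b(X, p) = 4*X
√(-31571 + g(11, 1)*(((18 + 19) - 11) + b(-9, -5))) = √(-31571 + (-5 + 1)*(((18 + 19) - 11) + 4*(-9))) = √(-31571 - 4*((37 - 11) - 36)) = √(-31571 - 4*(26 - 36)) = √(-31571 - 4*(-10)) = √(-31571 + 40) = √(-31531) = I*√31531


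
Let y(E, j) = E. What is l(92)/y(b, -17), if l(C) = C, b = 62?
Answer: 46/31 ≈ 1.4839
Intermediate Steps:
l(92)/y(b, -17) = 92/62 = 92*(1/62) = 46/31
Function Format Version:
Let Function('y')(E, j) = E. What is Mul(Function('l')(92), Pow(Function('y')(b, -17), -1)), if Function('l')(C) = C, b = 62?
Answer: Rational(46, 31) ≈ 1.4839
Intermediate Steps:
Mul(Function('l')(92), Pow(Function('y')(b, -17), -1)) = Mul(92, Pow(62, -1)) = Mul(92, Rational(1, 62)) = Rational(46, 31)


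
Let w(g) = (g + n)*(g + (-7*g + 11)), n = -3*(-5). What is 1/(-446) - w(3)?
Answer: 56195/446 ≈ 126.00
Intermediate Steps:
n = 15
w(g) = (11 - 6*g)*(15 + g) (w(g) = (g + 15)*(g + (-7*g + 11)) = (15 + g)*(g + (11 - 7*g)) = (15 + g)*(11 - 6*g) = (11 - 6*g)*(15 + g))
1/(-446) - w(3) = 1/(-446) - (165 - 79*3 - 6*3²) = -1/446 - (165 - 237 - 6*9) = -1/446 - (165 - 237 - 54) = -1/446 - 1*(-126) = -1/446 + 126 = 56195/446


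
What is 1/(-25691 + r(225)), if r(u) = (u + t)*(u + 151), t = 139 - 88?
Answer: 1/78085 ≈ 1.2807e-5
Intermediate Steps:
t = 51
r(u) = (51 + u)*(151 + u) (r(u) = (u + 51)*(u + 151) = (51 + u)*(151 + u))
1/(-25691 + r(225)) = 1/(-25691 + (7701 + 225² + 202*225)) = 1/(-25691 + (7701 + 50625 + 45450)) = 1/(-25691 + 103776) = 1/78085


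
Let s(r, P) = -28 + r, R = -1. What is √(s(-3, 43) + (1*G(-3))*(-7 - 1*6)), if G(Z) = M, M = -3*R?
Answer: I*√70 ≈ 8.3666*I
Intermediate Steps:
M = 3 (M = -3*(-1) = 3)
G(Z) = 3
√(s(-3, 43) + (1*G(-3))*(-7 - 1*6)) = √((-28 - 3) + (1*3)*(-7 - 1*6)) = √(-31 + 3*(-7 - 6)) = √(-31 + 3*(-13)) = √(-31 - 39) = √(-70) = I*√70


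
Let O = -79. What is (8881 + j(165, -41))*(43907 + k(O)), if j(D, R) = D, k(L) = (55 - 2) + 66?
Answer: 398259196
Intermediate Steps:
k(L) = 119 (k(L) = 53 + 66 = 119)
(8881 + j(165, -41))*(43907 + k(O)) = (8881 + 165)*(43907 + 119) = 9046*44026 = 398259196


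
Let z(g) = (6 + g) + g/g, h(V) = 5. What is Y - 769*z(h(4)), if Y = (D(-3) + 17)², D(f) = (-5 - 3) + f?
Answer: -9192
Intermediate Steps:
z(g) = 7 + g (z(g) = (6 + g) + 1 = 7 + g)
D(f) = -8 + f
Y = 36 (Y = ((-8 - 3) + 17)² = (-11 + 17)² = 6² = 36)
Y - 769*z(h(4)) = 36 - 769*(7 + 5) = 36 - 769*12 = 36 - 1*9228 = 36 - 9228 = -9192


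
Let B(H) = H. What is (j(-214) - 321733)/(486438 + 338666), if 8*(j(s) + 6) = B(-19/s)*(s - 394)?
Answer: -34426795/88286128 ≈ -0.38995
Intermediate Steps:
j(s) = -6 - 19*(-394 + s)/(8*s) (j(s) = -6 + ((-19/s)*(s - 394))/8 = -6 + ((-19/s)*(-394 + s))/8 = -6 + (-19*(-394 + s)/s)/8 = -6 - 19*(-394 + s)/(8*s))
(j(-214) - 321733)/(486438 + 338666) = ((⅛)*(7486 - 67*(-214))/(-214) - 321733)/(486438 + 338666) = ((⅛)*(-1/214)*(7486 + 14338) - 321733)/825104 = ((⅛)*(-1/214)*21824 - 321733)*(1/825104) = (-1364/107 - 321733)*(1/825104) = -34426795/107*1/825104 = -34426795/88286128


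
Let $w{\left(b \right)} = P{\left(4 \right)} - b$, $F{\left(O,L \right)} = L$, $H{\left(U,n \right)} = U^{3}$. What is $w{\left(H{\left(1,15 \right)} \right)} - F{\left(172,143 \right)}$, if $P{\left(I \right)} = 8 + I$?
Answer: $-132$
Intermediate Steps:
$w{\left(b \right)} = 12 - b$ ($w{\left(b \right)} = \left(8 + 4\right) - b = 12 - b$)
$w{\left(H{\left(1,15 \right)} \right)} - F{\left(172,143 \right)} = \left(12 - 1^{3}\right) - 143 = \left(12 - 1\right) - 143 = 11 - 143 = -132$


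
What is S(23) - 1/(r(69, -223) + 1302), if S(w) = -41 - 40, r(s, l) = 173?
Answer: -119476/1475 ≈ -81.001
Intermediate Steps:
S(w) = -81
S(23) - 1/(r(69, -223) + 1302) = -81 - 1/(173 + 1302) = -81 - 1/1475 = -119476/1475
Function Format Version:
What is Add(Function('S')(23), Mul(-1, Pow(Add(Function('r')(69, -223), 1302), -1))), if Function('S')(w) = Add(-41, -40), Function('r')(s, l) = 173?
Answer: Rational(-119476, 1475) ≈ -81.001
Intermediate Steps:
Function('S')(w) = -81
Add(Function('S')(23), Mul(-1, Pow(Add(Function('r')(69, -223), 1302), -1))) = Add(-81, Mul(-1, Pow(Add(173, 1302), -1))) = Add(-81, Mul(-1, Pow(1475, -1))) = Add(-81, Mul(-1, Rational(1, 1475))) = Add(-81, Rational(-1, 1475)) = Rational(-119476, 1475)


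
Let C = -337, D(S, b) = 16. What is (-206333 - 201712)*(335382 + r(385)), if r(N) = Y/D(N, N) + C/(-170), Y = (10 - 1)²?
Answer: -37224239803509/272 ≈ -1.3685e+11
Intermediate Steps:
Y = 81 (Y = 9² = 81)
r(N) = 9581/1360 (r(N) = 81/16 - 337/(-170) = 81*(1/16) - 337*(-1/170) = 81/16 + 337/170 = 9581/1360)
(-206333 - 201712)*(335382 + r(385)) = (-206333 - 201712)*(335382 + 9581/1360) = -408045*456129101/1360 = -37224239803509/272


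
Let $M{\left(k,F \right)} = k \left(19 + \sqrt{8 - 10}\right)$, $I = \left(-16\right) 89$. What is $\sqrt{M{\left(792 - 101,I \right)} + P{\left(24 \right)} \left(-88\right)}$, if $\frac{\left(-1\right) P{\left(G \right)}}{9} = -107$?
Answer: $\sqrt{-71615 + 691 i \sqrt{2}} \approx 1.826 + 267.62 i$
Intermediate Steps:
$P{\left(G \right)} = 963$ ($P{\left(G \right)} = \left(-9\right) \left(-107\right) = 963$)
$I = -1424$
$M{\left(k,F \right)} = k \left(19 + i \sqrt{2}\right)$ ($M{\left(k,F \right)} = k \left(19 + \sqrt{-2}\right) = k \left(19 + i \sqrt{2}\right)$)
$\sqrt{M{\left(792 - 101,I \right)} + P{\left(24 \right)} \left(-88\right)} = \sqrt{\left(792 - 101\right) \left(19 + i \sqrt{2}\right) + 963 \left(-88\right)} = \sqrt{691 \left(19 + i \sqrt{2}\right) - 84744} = \sqrt{\left(13129 + 691 i \sqrt{2}\right) - 84744} = \sqrt{-71615 + 691 i \sqrt{2}}$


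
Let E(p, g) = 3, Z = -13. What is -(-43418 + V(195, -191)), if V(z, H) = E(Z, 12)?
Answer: 43415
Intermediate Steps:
V(z, H) = 3
-(-43418 + V(195, -191)) = -(-43418 + 3) = -1*(-43415) = 43415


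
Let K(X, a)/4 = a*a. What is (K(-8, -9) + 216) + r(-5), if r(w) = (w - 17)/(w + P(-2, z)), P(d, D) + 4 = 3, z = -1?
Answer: 1631/3 ≈ 543.67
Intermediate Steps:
P(d, D) = -1 (P(d, D) = -4 + 3 = -1)
K(X, a) = 4*a**2 (K(X, a) = 4*(a*a) = 4*a**2)
r(w) = (-17 + w)/(-1 + w) (r(w) = (w - 17)/(w - 1) = (-17 + w)/(-1 + w))
(K(-8, -9) + 216) + r(-5) = (4*(-9)**2 + 216) + (-17 - 5)/(-1 - 5) = (4*81 + 216) - 22/(-6) = (324 + 216) - 1/6*(-22) = 540 + 11/3 = 1631/3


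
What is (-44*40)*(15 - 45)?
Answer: 52800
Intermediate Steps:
(-44*40)*(15 - 45) = -1760*(-30) = 52800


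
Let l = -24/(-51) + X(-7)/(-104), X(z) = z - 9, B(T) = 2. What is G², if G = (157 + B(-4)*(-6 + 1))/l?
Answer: 117267241/2116 ≈ 55419.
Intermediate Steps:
X(z) = -9 + z
l = 138/221 (l = -24/(-51) + (-9 - 7)/(-104) = -24*(-1/51) - 16*(-1/104) = 8/17 + 2/13 = 138/221 ≈ 0.62443)
G = 10829/46 (G = (157 + 2*(-6 + 1))/(138/221) = (157 + 2*(-5))*(221/138) = (157 - 10)*(221/138) = 147*(221/138) = 10829/46 ≈ 235.41)
G² = (10829/46)² = 117267241/2116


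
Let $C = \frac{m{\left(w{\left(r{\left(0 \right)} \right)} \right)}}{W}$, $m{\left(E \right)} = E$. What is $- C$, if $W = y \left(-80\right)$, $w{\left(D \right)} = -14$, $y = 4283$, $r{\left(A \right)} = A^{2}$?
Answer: $- \frac{7}{171320} \approx -4.0859 \cdot 10^{-5}$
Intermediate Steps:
$W = -342640$ ($W = 4283 \left(-80\right) = -342640$)
$C = \frac{7}{171320}$ ($C = - \frac{14}{-342640} = \left(-14\right) \left(- \frac{1}{342640}\right) = \frac{7}{171320} \approx 4.0859 \cdot 10^{-5}$)
$- C = \left(-1\right) \frac{7}{171320} = - \frac{7}{171320}$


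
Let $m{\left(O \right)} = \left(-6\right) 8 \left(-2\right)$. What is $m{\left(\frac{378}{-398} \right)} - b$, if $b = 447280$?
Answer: $-447184$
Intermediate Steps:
$m{\left(O \right)} = 96$ ($m{\left(O \right)} = \left(-48\right) \left(-2\right) = 96$)
$m{\left(\frac{378}{-398} \right)} - b = 96 - 447280 = -447184$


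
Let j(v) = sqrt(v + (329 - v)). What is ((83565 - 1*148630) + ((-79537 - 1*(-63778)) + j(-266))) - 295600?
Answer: -376424 + sqrt(329) ≈ -3.7641e+5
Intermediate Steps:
j(v) = sqrt(329)
((83565 - 1*148630) + ((-79537 - 1*(-63778)) + j(-266))) - 295600 = ((83565 - 1*148630) + ((-79537 - 1*(-63778)) + sqrt(329))) - 295600 = ((83565 - 148630) + ((-79537 + 63778) + sqrt(329))) - 295600 = (-65065 + (-15759 + sqrt(329))) - 295600 = (-80824 + sqrt(329)) - 295600 = -376424 + sqrt(329)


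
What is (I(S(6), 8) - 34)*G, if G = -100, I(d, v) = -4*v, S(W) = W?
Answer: 6600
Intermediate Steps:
(I(S(6), 8) - 34)*G = (-4*8 - 34)*(-100) = (-32 - 34)*(-100) = -66*(-100) = 6600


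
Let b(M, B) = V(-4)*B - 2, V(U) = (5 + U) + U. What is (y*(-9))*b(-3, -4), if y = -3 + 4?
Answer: -90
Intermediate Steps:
V(U) = 5 + 2*U
b(M, B) = -2 - 3*B (b(M, B) = (5 + 2*(-4))*B - 2 = (5 - 8)*B - 2 = -3*B - 2 = -2 - 3*B)
y = 1
(y*(-9))*b(-3, -4) = (1*(-9))*(-2 - 3*(-4)) = -9*(-2 + 12) = -9*10 = -90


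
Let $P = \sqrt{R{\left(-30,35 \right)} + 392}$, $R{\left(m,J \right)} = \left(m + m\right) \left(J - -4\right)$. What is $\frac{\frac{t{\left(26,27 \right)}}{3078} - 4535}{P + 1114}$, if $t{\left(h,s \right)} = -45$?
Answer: $- \frac{863893075}{212543424} + \frac{1550975 i \sqrt{487}}{212543424} \approx -4.0646 + 0.16104 i$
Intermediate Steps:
$R{\left(m,J \right)} = 2 m \left(4 + J\right)$ ($R{\left(m,J \right)} = 2 m \left(J + \left(-4 + 8\right)\right) = 2 m \left(J + 4\right) = 2 m \left(4 + J\right)$)
$P = 2 i \sqrt{487}$ ($P = \sqrt{2 \left(-30\right) \left(4 + 35\right) + 392} = \sqrt{2 \left(-30\right) 39 + 392} = \sqrt{-2340 + 392} = \sqrt{-1948} = 2 i \sqrt{487} \approx 44.136 i$)
$\frac{\frac{t{\left(26,27 \right)}}{3078} - 4535}{P + 1114} = \frac{- \frac{45}{3078} - 4535}{2 i \sqrt{487} + 1114} = \frac{\left(-45\right) \frac{1}{3078} - 4535}{1114 + 2 i \sqrt{487}} = \frac{- \frac{5}{342} - 4535}{1114 + 2 i \sqrt{487}} = - \frac{1550975}{342 \left(1114 + 2 i \sqrt{487}\right)}$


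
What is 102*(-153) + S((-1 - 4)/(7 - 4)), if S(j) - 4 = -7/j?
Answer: -77989/5 ≈ -15598.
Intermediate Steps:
S(j) = 4 - 7/j
102*(-153) + S((-1 - 4)/(7 - 4)) = 102*(-153) + (4 - 7*(7 - 4)/(-1 - 4)) = -15606 + (4 - 7/((-5/3))) = -15606 + (4 - 7/((-5*⅓))) = -15606 + (4 - 7/(-5/3)) = -15606 + (4 - 7*(-⅗)) = -15606 + (4 + 21/5) = -15606 + 41/5 = -77989/5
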